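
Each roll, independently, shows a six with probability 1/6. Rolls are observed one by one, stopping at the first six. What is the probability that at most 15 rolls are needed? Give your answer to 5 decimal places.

0.93509

Y = number of rolls to the first success; geometric, p = 0.166667.
P(Y ≤ 15) = 1 − (1−p)^15 = 1 − 0.0649055 = 0.9350945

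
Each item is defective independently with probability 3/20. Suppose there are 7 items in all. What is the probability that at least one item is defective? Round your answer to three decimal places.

0.679

P(at least one) = 1 − P(none) = 1 − (1 − 0.15)^7
= 1 − 0.32058 = 0.67942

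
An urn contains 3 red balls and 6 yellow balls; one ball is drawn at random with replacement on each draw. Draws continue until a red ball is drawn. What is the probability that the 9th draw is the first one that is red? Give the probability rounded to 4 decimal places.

Geometric (trials to first success), p = 0.333333.
P(Y = 9) = (1−p)^8 · p = 0.039018 · 0.333333 = 0.013006

0.0130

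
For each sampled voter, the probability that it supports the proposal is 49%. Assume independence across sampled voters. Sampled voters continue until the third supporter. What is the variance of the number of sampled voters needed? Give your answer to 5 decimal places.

Y = total sampled voters until the third success; negative binomial with r=3, p=0.49.
Var(Y) = r(1−p)/p² = 3·0.51 / 0.49² = 6.3723449

6.37234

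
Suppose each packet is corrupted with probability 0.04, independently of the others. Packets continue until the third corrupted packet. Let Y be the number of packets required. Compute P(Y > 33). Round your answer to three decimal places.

Needing more than 33 packets ⇔ fewer than 3 successes in the first 33. With X ~ Binomial(33, 0.04), P(Y > 33) = P(X ≤ 2).
  k=0: C(33,0)·0.04^0·0.96^33 = 0.25999
  k=1: C(33,1)·0.04^1·0.96^32 = 0.35748
  k=2: C(33,2)·0.04^2·0.96^31 = 0.23832
P(X ≤ 2) = 0.85579

0.856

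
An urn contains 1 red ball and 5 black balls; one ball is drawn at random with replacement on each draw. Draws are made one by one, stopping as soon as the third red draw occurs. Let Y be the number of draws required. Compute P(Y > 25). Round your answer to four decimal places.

0.1887

Needing more than 25 draws ⇔ fewer than 3 successes in the first 25. With X ~ Binomial(25, 0.166667), P(Y > 25) = P(X ≤ 2).
  k=0: C(25,0)·0.166667^0·0.833333^25 = 0.010483
  k=1: C(25,1)·0.166667^1·0.833333^24 = 0.052413
  k=2: C(25,2)·0.166667^2·0.833333^23 = 0.125791
P(X ≤ 2) = 0.188687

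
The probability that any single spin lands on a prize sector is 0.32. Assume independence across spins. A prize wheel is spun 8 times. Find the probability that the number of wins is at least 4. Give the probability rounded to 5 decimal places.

X ~ Binomial(8, 0.32); P(X ≥ 4) = Σ C(8,k) p^k (1−p)^(8−k) over k:
  k=4: C(8,4)·0.32^4·0.68^4 = 0.1569400
  k=5: C(8,5)·0.32^5·0.68^3 = 0.0590833
  k=6: C(8,6)·0.32^6·0.68^2 = 0.0139020
  k=7: C(8,7)·0.32^7·0.68^1 = 0.0018692
  k=8: C(8,8)·0.32^8·0.68^0 = 0.0001100
Total = 0.2319043

0.23190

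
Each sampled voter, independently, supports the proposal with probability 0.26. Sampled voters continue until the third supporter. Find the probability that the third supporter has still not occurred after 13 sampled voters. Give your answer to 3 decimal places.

Needing more than 13 sampled voters ⇔ fewer than 3 successes in the first 13. With X ~ Binomial(13, 0.26), P(Y > 13) = P(X ≤ 2).
  k=0: C(13,0)·0.26^0·0.74^13 = 0.01995
  k=1: C(13,1)·0.26^1·0.74^12 = 0.09114
  k=2: C(13,2)·0.26^2·0.74^11 = 0.19213
P(X ≤ 2) = 0.30322

0.303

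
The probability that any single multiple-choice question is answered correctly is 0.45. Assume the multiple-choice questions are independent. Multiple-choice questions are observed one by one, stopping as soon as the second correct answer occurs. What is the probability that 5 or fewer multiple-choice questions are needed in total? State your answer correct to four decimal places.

0.7438

Finishing within 5 multiple-choice questions ⇔ at least 2 successes in the first 5. With X ~ Binomial(5, 0.45), P(Y ≤ 5) = 1 − P(X ≤ 1).
  k=0: C(5,0)·0.45^0·0.55^5 = 0.050328
  k=1: C(5,1)·0.45^1·0.55^4 = 0.205889
1 − 0.256217 = 0.743783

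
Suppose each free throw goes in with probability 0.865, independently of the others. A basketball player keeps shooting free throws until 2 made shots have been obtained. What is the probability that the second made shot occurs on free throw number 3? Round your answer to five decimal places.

0.20202

Y = trial on which the second success occurs; negative binomial, r=2, p=0.865.
P(Y=3) = C(2,1) · p^2 · (1−p)^1
= 2 · 0.74823 · 0.135 = 0.2020207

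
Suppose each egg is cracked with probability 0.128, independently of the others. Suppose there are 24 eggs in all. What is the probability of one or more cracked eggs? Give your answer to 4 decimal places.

0.9626

P(at least one) = 1 − P(none) = 1 − (1 − 0.128)^24
= 1 − 0.037359 = 0.962641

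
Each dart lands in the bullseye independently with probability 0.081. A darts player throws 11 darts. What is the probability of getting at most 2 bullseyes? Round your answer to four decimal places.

0.9465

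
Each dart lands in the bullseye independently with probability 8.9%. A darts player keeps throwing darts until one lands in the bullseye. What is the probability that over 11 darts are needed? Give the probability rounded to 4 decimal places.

0.3587

Y = number of darts to the first success; geometric, p = 0.089.
P(Y > 11) = P(first 11 all fail) = (1−p)^11 = 0.358676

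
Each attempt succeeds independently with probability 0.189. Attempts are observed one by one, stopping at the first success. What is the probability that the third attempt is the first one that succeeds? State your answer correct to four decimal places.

Geometric (trials to first success), p = 0.189.
P(Y = 3) = (1−p)^2 · p = 0.65772 · 0.189 = 0.124309

0.1243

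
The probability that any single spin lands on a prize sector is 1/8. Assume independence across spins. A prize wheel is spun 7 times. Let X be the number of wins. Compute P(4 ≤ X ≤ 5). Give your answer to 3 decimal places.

X ~ Binomial(7, 0.125); P(4 ≤ X ≤ 5) = Σ C(7,k) p^k (1−p)^(7−k) over k:
  k=4: C(7,4)·0.125^4·0.875^3 = 0.00572
  k=5: C(7,5)·0.125^5·0.875^2 = 0.00049
Total = 0.00622

0.006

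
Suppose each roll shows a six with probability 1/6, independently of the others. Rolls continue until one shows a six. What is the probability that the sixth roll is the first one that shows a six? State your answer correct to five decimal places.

0.06698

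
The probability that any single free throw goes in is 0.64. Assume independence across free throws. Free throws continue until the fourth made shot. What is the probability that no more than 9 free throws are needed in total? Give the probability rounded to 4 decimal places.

0.9388

Finishing within 9 free throws ⇔ at least 4 successes in the first 9. With X ~ Binomial(9, 0.64), P(Y ≤ 9) = 1 − P(X ≤ 3).
  k=0: C(9,0)·0.64^0·0.36^9 = 0.000102
  k=1: C(9,1)·0.64^1·0.36^8 = 0.001625
  k=2: C(9,2)·0.64^2·0.36^7 = 0.011555
  k=3: C(9,3)·0.64^3·0.36^6 = 0.047933
1 − 0.061215 = 0.938785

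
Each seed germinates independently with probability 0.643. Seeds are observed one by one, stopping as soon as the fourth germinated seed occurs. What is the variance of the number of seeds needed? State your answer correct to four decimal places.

3.4539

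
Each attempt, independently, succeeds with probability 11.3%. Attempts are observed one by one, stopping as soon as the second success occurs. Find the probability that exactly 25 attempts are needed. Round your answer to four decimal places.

Y = trial on which the second success occurs; negative binomial, r=2, p=0.113.
P(Y=25) = C(24,1) · p^2 · (1−p)^23
= 24 · 0.012769 · 0.063422 = 0.019436

0.0194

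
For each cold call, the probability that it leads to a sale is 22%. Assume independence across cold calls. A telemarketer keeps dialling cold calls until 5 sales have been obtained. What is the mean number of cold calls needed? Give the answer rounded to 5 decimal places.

22.72727

Y = total cold calls until the fifth success; negative binomial with r=5, p=0.22.
E[Y] = r / p = 5 / 0.22 = 22.7272727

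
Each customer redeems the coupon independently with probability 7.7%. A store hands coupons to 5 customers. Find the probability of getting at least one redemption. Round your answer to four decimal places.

P(at least one) = 1 − P(none) = 1 − (1 − 0.077)^5
= 1 − 0.669898 = 0.330102

0.3301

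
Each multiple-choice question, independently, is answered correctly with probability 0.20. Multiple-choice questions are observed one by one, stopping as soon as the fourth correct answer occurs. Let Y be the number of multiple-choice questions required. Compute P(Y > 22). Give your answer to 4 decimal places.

0.3320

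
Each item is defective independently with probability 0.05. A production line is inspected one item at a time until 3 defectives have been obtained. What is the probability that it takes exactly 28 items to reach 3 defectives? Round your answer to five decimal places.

0.01217

Y = trial on which the third success occurs; negative binomial, r=3, p=0.05.
P(Y=28) = C(27,2) · p^3 · (1−p)^25
= 351 · 0.000125 · 0.27739 = 0.0121705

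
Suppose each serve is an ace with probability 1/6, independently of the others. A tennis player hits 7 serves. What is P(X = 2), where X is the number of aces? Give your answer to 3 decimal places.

X ~ Binomial(n=7, p=0.166667).
P(X=2) = C(7,2) · p^2 · (1−p)^5
= 21 · 0.027778 · 0.40188 = 0.23443

0.234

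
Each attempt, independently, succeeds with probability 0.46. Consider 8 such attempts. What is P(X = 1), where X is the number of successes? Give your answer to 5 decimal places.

0.04927

X ~ Binomial(n=8, p=0.46).
P(X=1) = C(8,1) · p^1 · (1−p)^7
= 8 · 0.46 · 0.013389 = 0.0492724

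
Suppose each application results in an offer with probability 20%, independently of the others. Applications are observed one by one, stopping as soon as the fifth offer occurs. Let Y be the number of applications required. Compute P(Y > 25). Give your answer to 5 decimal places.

Needing more than 25 applications ⇔ fewer than 5 successes in the first 25. With X ~ Binomial(25, 0.20), P(Y > 25) = P(X ≤ 4).
  k=0: C(25,0)·0.20^0·0.80^25 = 0.0037779
  k=1: C(25,1)·0.20^1·0.80^24 = 0.0236118
  k=2: C(25,2)·0.20^2·0.80^23 = 0.0708355
  k=3: C(25,3)·0.20^3·0.80^22 = 0.1357680
  k=4: C(25,4)·0.20^4·0.80^21 = 0.1866811
P(X ≤ 4) = 0.4206743

0.42067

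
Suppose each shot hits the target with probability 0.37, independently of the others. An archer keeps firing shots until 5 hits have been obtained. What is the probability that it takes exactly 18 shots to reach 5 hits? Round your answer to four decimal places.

Y = trial on which the fifth success occurs; negative binomial, r=5, p=0.37.
P(Y=18) = C(17,4) · p^5 · (1−p)^13
= 2380 · 0.0069344 · 0.0024628 = 0.040646

0.0406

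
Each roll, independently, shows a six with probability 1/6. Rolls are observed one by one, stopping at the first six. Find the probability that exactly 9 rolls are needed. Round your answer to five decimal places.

Geometric (trials to first success), p = 0.166667.
P(Y = 9) = (1−p)^8 · p = 0.23257 · 0.166667 = 0.0387613

0.03876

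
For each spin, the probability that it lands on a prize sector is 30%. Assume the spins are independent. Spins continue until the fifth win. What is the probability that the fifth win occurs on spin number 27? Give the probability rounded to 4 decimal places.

Y = trial on which the fifth success occurs; negative binomial, r=5, p=0.30.
P(Y=27) = C(26,4) · p^5 · (1−p)^22
= 14950 · 0.00243 · 0.00039098 = 0.014204

0.0142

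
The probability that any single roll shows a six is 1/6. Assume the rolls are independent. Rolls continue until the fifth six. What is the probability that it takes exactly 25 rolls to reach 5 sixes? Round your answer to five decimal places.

0.03564

Y = trial on which the fifth success occurs; negative binomial, r=5, p=0.166667.
P(Y=25) = C(24,4) · p^5 · (1−p)^20
= 10626 · 0.0001286 · 0.026084 = 0.0356442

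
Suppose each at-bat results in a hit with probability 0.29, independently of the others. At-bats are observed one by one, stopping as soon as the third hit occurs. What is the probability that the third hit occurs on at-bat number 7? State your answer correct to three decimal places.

Y = trial on which the third success occurs; negative binomial, r=3, p=0.29.
P(Y=7) = C(6,2) · p^3 · (1−p)^4
= 15 · 0.024389 · 0.25412 = 0.09296

0.093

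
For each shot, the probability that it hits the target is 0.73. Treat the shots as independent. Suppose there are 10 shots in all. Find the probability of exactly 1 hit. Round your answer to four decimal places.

0.0001

X ~ Binomial(n=10, p=0.73).
P(X=1) = C(10,1) · p^1 · (1−p)^9
= 10 · 0.73 · 7.6256e-06 = 0.000056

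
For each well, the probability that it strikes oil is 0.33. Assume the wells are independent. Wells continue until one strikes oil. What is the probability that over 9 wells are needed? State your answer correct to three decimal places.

0.027

Y = number of wells to the first success; geometric, p = 0.33.
P(Y > 9) = P(first 9 all fail) = (1−p)^9 = 0.02721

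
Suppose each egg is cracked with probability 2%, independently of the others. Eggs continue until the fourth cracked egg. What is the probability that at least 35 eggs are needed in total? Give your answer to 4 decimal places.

0.9954

Needing more than 34 eggs ⇔ fewer than 4 successes in the first 34. With X ~ Binomial(34, 0.02), P(Y > 34) = P(X ≤ 3).
  k=0: C(34,0)·0.02^0·0.98^34 = 0.503137
  k=1: C(34,1)·0.02^1·0.98^33 = 0.349116
  k=2: C(34,2)·0.02^2·0.98^32 = 0.117559
  k=3: C(34,3)·0.02^3·0.98^31 = 0.025591
P(X ≤ 3) = 0.995404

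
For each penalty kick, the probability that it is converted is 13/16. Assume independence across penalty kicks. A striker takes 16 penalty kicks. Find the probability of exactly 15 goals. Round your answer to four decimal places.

0.1332

X ~ Binomial(n=16, p=0.8125).
P(X=15) = C(16,15) · p^15 · (1−p)^1
= 16 · 0.044397 · 0.1875 = 0.133190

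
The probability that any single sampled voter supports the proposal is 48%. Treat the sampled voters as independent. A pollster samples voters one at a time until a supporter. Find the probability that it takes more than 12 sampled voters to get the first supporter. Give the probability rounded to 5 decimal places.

Y = number of sampled voters to the first success; geometric, p = 0.48.
P(Y > 12) = P(first 12 all fail) = (1−p)^12 = 0.0003909

0.00039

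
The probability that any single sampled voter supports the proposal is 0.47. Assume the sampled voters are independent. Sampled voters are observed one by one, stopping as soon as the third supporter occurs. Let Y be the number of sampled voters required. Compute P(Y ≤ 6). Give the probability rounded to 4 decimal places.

Finishing within 6 sampled voters ⇔ at least 3 successes in the first 6. With X ~ Binomial(6, 0.47), P(Y ≤ 6) = 1 − P(X ≤ 2).
  k=0: C(6,0)·0.47^0·0.53^6 = 0.022164
  k=1: C(6,1)·0.47^1·0.53^5 = 0.117931
  k=2: C(6,2)·0.47^2·0.53^4 = 0.261451
1 − 0.401547 = 0.598453

0.5985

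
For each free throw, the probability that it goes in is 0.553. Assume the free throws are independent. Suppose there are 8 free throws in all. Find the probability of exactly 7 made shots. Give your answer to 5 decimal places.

0.05656

X ~ Binomial(n=8, p=0.553).
P(X=7) = C(8,7) · p^7 · (1−p)^1
= 8 · 0.015815 · 0.447 = 0.0565553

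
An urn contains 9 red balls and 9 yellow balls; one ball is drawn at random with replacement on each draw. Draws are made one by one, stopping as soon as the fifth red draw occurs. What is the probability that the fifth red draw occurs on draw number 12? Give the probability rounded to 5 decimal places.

Y = trial on which the fifth success occurs; negative binomial, r=5, p=0.50.
P(Y=12) = C(11,4) · p^5 · (1−p)^7
= 330 · 0.03125 · 0.0078125 = 0.0805664

0.08057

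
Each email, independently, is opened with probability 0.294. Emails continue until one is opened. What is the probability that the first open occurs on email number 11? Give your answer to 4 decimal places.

0.0090

Geometric (trials to first success), p = 0.294.
P(Y = 11) = (1−p)^10 · p = 0.030764 · 0.294 = 0.009045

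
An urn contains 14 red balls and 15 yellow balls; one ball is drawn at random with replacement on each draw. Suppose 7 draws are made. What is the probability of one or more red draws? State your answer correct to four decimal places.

0.9901

P(at least one) = 1 − P(none) = 1 − (1 − 0.482759)^7
= 1 − 0.009905 = 0.990095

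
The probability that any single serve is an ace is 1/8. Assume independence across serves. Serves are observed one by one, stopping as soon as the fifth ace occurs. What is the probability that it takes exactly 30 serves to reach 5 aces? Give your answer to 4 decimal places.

0.0257

Y = trial on which the fifth success occurs; negative binomial, r=5, p=0.125.
P(Y=30) = C(29,4) · p^5 · (1−p)^25
= 23751 · 3.0518e-05 · 0.035498 = 0.025730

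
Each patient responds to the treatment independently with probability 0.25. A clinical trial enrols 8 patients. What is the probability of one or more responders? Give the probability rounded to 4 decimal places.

0.8999

P(at least one) = 1 − P(none) = 1 − (1 − 0.25)^8
= 1 − 0.100113 = 0.899887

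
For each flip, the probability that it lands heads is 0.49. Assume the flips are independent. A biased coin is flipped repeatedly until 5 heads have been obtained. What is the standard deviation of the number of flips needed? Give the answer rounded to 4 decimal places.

3.2589

Y = total flips until the fifth success; negative binomial with r=5, p=0.49.
SD(Y) = √[r(1−p)/p²] = √(10.620575) = 3.258922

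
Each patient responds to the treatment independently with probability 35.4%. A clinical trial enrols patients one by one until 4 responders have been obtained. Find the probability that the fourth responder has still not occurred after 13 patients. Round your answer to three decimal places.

Needing more than 13 patients ⇔ fewer than 4 successes in the first 13. With X ~ Binomial(13, 0.354), P(Y > 13) = P(X ≤ 3).
  k=0: C(13,0)·0.354^0·0.646^13 = 0.00341
  k=1: C(13,1)·0.354^1·0.646^12 = 0.02431
  k=2: C(13,2)·0.354^2·0.646^11 = 0.07992
  k=3: C(13,3)·0.354^3·0.646^10 = 0.16058
P(X ≤ 3) = 0.26822

0.268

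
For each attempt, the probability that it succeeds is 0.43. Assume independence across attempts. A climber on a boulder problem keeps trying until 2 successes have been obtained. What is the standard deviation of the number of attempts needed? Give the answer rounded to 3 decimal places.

Y = total attempts until the second success; negative binomial with r=2, p=0.43.
SD(Y) = √[r(1−p)/p²] = √(6.16549) = 2.48304

2.483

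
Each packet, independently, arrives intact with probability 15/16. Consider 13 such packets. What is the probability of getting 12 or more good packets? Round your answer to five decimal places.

0.80667

X ~ Binomial(13, 0.9375); P(X ≥ 12) = Σ C(13,k) p^k (1−p)^(13−k) over k:
  k=12: C(13,12)·0.9375^12·0.0625^1 = 0.3745232
  k=13: C(13,13)·0.9375^13·0.0625^0 = 0.4321421
Total = 0.8066653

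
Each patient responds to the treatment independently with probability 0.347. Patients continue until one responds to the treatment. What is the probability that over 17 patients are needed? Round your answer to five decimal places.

0.00071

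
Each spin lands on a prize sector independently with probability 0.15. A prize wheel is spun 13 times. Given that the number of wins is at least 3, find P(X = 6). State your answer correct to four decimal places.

0.0203

X ~ Binomial(13, 0.15). Want P(X=6 | X≥3) = P(X=6) / P(X≥3).
P(X=6) = C(13,6)·0.15^6·0.85^7 = 0.006266
P(X≥3) = 1 − 0.120905 − 0.277371 − 0.293687 = 0.308036
Ratio = 0.006266 / 0.308036 = 0.020342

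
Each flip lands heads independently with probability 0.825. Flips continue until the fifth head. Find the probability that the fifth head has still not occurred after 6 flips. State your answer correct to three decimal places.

Needing more than 6 flips ⇔ fewer than 5 successes in the first 6. With X ~ Binomial(6, 0.825), P(Y > 6) = P(X ≤ 4).
  k=0: C(6,0)·0.825^0·0.175^6 = 0.00003
  k=1: C(6,1)·0.825^1·0.175^5 = 0.00081
  k=2: C(6,2)·0.825^2·0.175^4 = 0.00958
  k=3: C(6,3)·0.825^3·0.175^3 = 0.06019
  k=4: C(6,4)·0.825^4·0.175^2 = 0.21281
P(X ≤ 4) = 0.28341

0.283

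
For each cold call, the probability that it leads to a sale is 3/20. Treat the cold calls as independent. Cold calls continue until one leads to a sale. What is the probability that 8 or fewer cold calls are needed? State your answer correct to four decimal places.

0.7275

Y = number of cold calls to the first success; geometric, p = 0.15.
P(Y ≤ 8) = 1 − (1−p)^8 = 1 − 0.272491 = 0.727509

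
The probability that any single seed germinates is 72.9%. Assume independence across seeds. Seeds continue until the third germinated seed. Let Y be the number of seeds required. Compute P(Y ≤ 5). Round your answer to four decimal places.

Finishing within 5 seeds ⇔ at least 3 successes in the first 5. With X ~ Binomial(5, 0.729), P(Y ≤ 5) = 1 − P(X ≤ 2).
  k=0: C(5,0)·0.729^0·0.271^5 = 0.001462
  k=1: C(5,1)·0.729^1·0.271^4 = 0.019660
  k=2: C(5,2)·0.729^2·0.271^3 = 0.105770
1 − 0.126891 = 0.873109

0.8731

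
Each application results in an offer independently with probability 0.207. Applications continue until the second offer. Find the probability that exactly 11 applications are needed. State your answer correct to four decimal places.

Y = trial on which the second success occurs; negative binomial, r=2, p=0.207.
P(Y=11) = C(10,1) · p^2 · (1−p)^9
= 10 · 0.042849 · 0.12401 = 0.053137

0.0531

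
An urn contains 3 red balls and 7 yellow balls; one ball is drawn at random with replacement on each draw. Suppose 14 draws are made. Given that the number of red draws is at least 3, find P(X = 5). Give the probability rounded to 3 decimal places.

0.234

X ~ Binomial(14, 0.30). Want P(X=5 | X≥3) = P(X=5) / P(X≥3).
P(X=5) = C(14,5)·0.30^5·0.70^9 = 0.19631
P(X≥3) = 1 − 0.00678 − 0.04069 − 0.11336 = 0.83916
Ratio = 0.19631 / 0.83916 = 0.23394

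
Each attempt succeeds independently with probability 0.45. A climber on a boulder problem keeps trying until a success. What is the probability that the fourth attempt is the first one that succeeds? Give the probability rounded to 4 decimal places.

0.0749

Geometric (trials to first success), p = 0.45.
P(Y = 4) = (1−p)^3 · p = 0.16637 · 0.45 = 0.074869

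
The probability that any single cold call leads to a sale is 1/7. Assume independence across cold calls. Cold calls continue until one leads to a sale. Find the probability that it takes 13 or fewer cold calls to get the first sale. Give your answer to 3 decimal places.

Y = number of cold calls to the first success; geometric, p = 0.142857.
P(Y ≤ 13) = 1 − (1−p)^13 = 1 − 0.13480 = 0.86520

0.865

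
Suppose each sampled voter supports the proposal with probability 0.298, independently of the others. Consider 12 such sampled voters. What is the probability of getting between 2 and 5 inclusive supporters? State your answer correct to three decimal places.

0.798

X ~ Binomial(12, 0.298); P(2 ≤ X ≤ 5) = Σ C(12,k) p^k (1−p)^(12−k) over k:
  k=2: C(12,2)·0.298^2·0.702^10 = 0.17035
  k=3: C(12,3)·0.298^3·0.702^9 = 0.24105
  k=4: C(12,4)·0.298^4·0.702^8 = 0.23023
  k=5: C(12,5)·0.298^5·0.702^7 = 0.15637
Total = 0.79801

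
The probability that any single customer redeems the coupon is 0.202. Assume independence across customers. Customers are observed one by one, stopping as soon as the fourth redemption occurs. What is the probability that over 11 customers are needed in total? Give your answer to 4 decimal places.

0.8344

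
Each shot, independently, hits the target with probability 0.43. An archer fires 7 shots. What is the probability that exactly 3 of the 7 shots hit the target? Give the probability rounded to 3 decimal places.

0.294

X ~ Binomial(n=7, p=0.43).
P(X=3) = C(7,3) · p^3 · (1−p)^4
= 35 · 0.079507 · 0.10556 = 0.29375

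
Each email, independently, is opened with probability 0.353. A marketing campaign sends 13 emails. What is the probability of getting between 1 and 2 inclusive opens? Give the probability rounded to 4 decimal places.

0.1055

X ~ Binomial(13, 0.353); P(1 ≤ X ≤ 2) = Σ C(13,k) p^k (1−p)^(13−k) over k:
  k=1: C(13,1)·0.353^1·0.647^12 = 0.024693
  k=2: C(13,2)·0.353^2·0.647^11 = 0.080833
Total = 0.105526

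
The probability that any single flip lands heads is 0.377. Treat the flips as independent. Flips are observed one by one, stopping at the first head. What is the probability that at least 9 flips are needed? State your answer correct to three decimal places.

0.023

Y = number of flips to the first success; geometric, p = 0.377.
P(Y > 8) = P(first 8 all fail) = (1−p)^8 = 0.02269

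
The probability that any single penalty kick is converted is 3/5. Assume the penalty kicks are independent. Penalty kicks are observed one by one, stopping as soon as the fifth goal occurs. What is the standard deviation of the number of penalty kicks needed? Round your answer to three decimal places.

2.357

Y = total penalty kicks until the fifth success; negative binomial with r=5, p=0.60.
SD(Y) = √[r(1−p)/p²] = √(5.55556) = 2.35702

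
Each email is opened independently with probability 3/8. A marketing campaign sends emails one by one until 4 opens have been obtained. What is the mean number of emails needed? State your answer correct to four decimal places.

Y = total emails until the fourth success; negative binomial with r=4, p=0.375.
E[Y] = r / p = 4 / 0.375 = 10.666667

10.6667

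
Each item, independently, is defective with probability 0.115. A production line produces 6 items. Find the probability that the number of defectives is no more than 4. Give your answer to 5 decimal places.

X ~ Binomial(6, 0.115); P(X ≤ 4) = Σ C(6,k) p^k (1−p)^(6−k) over k:
  k=0: C(6,0)·0.115^0·0.885^6 = 0.4804626
  k=1: C(6,1)·0.115^1·0.885^5 = 0.3745980
  k=2: C(6,2)·0.115^2·0.885^4 = 0.1216914
  k=3: C(6,3)·0.115^3·0.885^3 = 0.0210840
  k=4: C(6,4)·0.115^4·0.885^2 = 0.0020548
Total = 0.9998909

0.99989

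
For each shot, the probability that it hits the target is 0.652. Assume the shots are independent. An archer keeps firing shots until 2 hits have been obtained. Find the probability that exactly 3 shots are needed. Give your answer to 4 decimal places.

Y = trial on which the second success occurs; negative binomial, r=2, p=0.652.
P(Y=3) = C(2,1) · p^2 · (1−p)^1
= 2 · 0.4251 · 0.348 = 0.295872

0.2959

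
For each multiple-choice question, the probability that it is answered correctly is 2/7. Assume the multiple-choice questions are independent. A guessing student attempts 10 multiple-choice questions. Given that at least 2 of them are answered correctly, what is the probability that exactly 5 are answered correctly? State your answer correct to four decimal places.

X ~ Binomial(10, 0.285714). Want P(X=5 | X≥2) = P(X=5) / P(X≥2).
P(X=5) = C(10,5)·0.285714^5·0.714286^5 = 0.089211
P(X≥2) = 1 − 0.034572 − 0.138286 = 0.827142
Ratio = 0.089211 / 0.827142 = 0.107855

0.1079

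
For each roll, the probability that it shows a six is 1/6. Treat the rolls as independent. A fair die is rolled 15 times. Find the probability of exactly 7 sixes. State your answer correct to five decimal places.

0.00535

X ~ Binomial(n=15, p=0.166667).
P(X=7) = C(15,7) · p^7 · (1−p)^8
= 6435 · 3.5722e-06 · 0.23257 = 0.0053461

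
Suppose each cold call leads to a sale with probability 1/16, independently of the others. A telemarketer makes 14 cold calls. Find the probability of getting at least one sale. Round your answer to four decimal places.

0.5949

P(at least one) = 1 − P(none) = 1 − (1 − 0.0625)^14
= 1 − 0.405133 = 0.594867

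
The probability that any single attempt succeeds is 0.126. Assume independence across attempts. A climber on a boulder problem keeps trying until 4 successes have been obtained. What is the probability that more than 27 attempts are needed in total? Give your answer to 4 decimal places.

0.5521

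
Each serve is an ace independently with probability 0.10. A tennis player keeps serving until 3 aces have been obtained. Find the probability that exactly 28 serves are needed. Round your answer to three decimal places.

Y = trial on which the third success occurs; negative binomial, r=3, p=0.10.
P(Y=28) = C(27,2) · p^3 · (1−p)^25
= 351 · 0.001 · 0.07179 = 0.02520

0.025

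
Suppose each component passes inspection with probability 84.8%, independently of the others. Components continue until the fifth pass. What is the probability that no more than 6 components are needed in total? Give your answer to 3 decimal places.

Finishing within 6 components ⇔ at least 5 successes in the first 6. With X ~ Binomial(6, 0.848), P(Y ≤ 6) = 1 − P(X ≤ 4).
  k=0: C(6,0)·0.848^0·0.152^6 = 0.00001
  k=1: C(6,1)·0.848^1·0.152^5 = 0.00041
  k=2: C(6,2)·0.848^2·0.152^4 = 0.00576
  k=3: C(6,3)·0.848^3·0.152^3 = 0.04283
  k=4: C(6,4)·0.848^4·0.152^2 = 0.17921
1 − 0.22822 = 0.77178

0.772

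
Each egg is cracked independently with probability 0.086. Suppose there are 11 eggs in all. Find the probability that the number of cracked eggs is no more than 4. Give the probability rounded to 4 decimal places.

0.9986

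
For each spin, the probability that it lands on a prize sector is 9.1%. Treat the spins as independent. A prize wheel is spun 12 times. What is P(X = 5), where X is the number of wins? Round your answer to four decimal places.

X ~ Binomial(n=12, p=0.091).
P(X=5) = C(12,5) · p^5 · (1−p)^7
= 792 · 6.2403e-06 · 0.5128 = 0.002534

0.0025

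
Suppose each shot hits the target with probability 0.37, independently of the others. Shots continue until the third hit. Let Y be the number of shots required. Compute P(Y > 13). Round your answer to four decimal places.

Needing more than 13 shots ⇔ fewer than 3 successes in the first 13. With X ~ Binomial(13, 0.37), P(Y > 13) = P(X ≤ 2).
  k=0: C(13,0)·0.37^0·0.63^13 = 0.002463
  k=1: C(13,1)·0.37^1·0.63^12 = 0.018803
  k=2: C(13,2)·0.37^2·0.63^11 = 0.066259
P(X ≤ 2) = 0.087525

0.0875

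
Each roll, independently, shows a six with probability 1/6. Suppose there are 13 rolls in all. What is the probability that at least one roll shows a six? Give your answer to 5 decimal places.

P(at least one) = 1 − P(none) = 1 − (1 − 0.166667)^13
= 1 − 0.0934639 = 0.9065361

0.90654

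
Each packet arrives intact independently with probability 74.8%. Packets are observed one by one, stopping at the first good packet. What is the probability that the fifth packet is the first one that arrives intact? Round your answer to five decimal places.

Geometric (trials to first success), p = 0.748.
P(Y = 5) = (1−p)^4 · p = 0.0040328 · 0.748 = 0.0030165

0.00302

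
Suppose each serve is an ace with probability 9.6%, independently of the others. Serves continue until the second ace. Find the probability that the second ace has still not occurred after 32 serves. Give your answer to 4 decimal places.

0.1740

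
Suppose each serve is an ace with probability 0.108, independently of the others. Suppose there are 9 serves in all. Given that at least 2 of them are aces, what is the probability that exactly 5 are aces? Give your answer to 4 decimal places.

0.0046

X ~ Binomial(9, 0.108). Want P(X=5 | X≥2) = P(X=5) / P(X≥2).
P(X=5) = C(9,5)·0.108^5·0.892^4 = 0.001172
P(X≥2) = 1 − 0.357506 − 0.389570 = 0.252924
Ratio = 0.001172 / 0.252924 = 0.004634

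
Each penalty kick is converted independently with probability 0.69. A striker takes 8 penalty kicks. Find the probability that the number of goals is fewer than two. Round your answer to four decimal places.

0.0016

X ~ Binomial(8, 0.69); P(X ≤ 1) = Σ C(8,k) p^k (1−p)^(8−k) over k:
  k=0: C(8,0)·0.69^0·0.31^8 = 0.000085
  k=1: C(8,1)·0.69^1·0.31^7 = 0.001519
Total = 0.001604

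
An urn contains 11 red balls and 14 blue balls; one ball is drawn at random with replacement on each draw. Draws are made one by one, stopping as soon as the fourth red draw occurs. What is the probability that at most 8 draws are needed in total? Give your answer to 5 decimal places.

0.49964

Finishing within 8 draws ⇔ at least 4 successes in the first 8. With X ~ Binomial(8, 0.44), P(Y ≤ 8) = 1 − P(X ≤ 3).
  k=0: C(8,0)·0.44^0·0.56^8 = 0.0096717
  k=1: C(8,1)·0.44^1·0.56^7 = 0.0607937
  k=2: C(8,2)·0.44^2·0.56^6 = 0.1671828
  k=3: C(8,3)·0.44^3·0.56^5 = 0.2627158
1 − 0.5003641 = 0.4996359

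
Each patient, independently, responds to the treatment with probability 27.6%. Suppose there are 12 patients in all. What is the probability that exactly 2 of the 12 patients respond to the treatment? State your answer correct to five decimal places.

0.19895

X ~ Binomial(n=12, p=0.276).
P(X=2) = C(12,2) · p^2 · (1−p)^10
= 66 · 0.076176 · 0.039572 = 0.1989517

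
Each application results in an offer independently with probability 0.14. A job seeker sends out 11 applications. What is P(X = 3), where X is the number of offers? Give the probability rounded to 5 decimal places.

0.13547

X ~ Binomial(n=11, p=0.14).
P(X=3) = C(11,3) · p^3 · (1−p)^8
= 165 · 0.002744 · 0.29922 = 0.1354739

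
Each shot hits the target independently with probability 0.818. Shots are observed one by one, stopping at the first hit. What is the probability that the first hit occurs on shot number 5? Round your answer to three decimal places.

Geometric (trials to first success), p = 0.818.
P(Y = 5) = (1−p)^4 · p = 0.0010972 · 0.818 = 0.00090

0.001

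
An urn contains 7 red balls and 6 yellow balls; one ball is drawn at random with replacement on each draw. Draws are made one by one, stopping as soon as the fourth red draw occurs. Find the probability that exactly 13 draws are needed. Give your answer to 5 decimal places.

Y = trial on which the fourth success occurs; negative binomial, r=4, p=0.538462.
P(Y=13) = C(12,3) · p^4 · (1−p)^9
= 220 · 0.084066 · 0.00095032 = 0.0175757

0.01758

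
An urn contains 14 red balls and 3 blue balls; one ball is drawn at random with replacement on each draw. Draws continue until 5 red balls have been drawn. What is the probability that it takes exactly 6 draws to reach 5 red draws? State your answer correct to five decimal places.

Y = trial on which the fifth success occurs; negative binomial, r=5, p=0.823529.
P(Y=6) = C(5,4) · p^5 · (1−p)^1
= 5 · 0.37879 · 0.17647 = 0.3342242

0.33422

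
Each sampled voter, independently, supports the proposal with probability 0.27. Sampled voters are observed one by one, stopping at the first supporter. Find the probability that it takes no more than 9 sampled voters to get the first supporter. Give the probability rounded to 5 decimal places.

Y = number of sampled voters to the first success; geometric, p = 0.27.
P(Y ≤ 9) = 1 − (1−p)^9 = 1 − 0.0588716 = 0.9411284

0.94113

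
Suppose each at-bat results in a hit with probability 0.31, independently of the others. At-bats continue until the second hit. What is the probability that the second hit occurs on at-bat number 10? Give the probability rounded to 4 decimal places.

0.0444

Y = trial on which the second success occurs; negative binomial, r=2, p=0.31.
P(Y=10) = C(9,1) · p^2 · (1−p)^8
= 9 · 0.0961 · 0.05138 = 0.044438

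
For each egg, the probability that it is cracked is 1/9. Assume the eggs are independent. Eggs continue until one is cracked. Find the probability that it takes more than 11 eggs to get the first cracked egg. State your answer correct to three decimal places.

0.274

Y = number of eggs to the first success; geometric, p = 0.111111.
P(Y > 11) = P(first 11 all fail) = (1−p)^11 = 0.27373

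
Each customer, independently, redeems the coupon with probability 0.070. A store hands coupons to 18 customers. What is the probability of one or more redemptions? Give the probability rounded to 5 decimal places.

0.72917

P(at least one) = 1 − P(none) = 1 − (1 − 0.07)^18
= 1 − 0.2708277 = 0.7291723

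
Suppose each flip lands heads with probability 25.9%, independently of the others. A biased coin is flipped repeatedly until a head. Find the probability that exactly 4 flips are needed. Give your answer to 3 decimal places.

Geometric (trials to first success), p = 0.259.
P(Y = 4) = (1−p)^3 · p = 0.40687 · 0.259 = 0.10538

0.105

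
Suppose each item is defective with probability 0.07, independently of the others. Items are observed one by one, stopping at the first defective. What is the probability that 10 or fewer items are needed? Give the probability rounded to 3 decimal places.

Y = number of items to the first success; geometric, p = 0.07.
P(Y ≤ 10) = 1 − (1−p)^10 = 1 − 0.48398 = 0.51602

0.516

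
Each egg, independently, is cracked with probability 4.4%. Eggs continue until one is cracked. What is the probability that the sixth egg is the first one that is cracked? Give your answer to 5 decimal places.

Geometric (trials to first success), p = 0.044.
P(Y = 6) = (1−p)^5 · p = 0.79853 · 0.044 = 0.0351352

0.03514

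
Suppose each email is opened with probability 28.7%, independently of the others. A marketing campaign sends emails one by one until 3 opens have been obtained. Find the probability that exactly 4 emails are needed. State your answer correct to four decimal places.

Y = trial on which the third success occurs; negative binomial, r=3, p=0.287.
P(Y=4) = C(3,2) · p^3 · (1−p)^1
= 3 · 0.02364 · 0.713 = 0.050566

0.0506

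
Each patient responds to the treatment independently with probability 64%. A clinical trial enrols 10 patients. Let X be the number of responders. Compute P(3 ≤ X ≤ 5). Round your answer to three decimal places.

X ~ Binomial(10, 0.64); P(3 ≤ X ≤ 5) = Σ C(10,k) p^k (1−p)^(10−k) over k:
  k=3: C(10,3)·0.64^3·0.36^7 = 0.02465
  k=4: C(10,4)·0.64^4·0.36^6 = 0.07669
  k=5: C(10,5)·0.64^5·0.36^5 = 0.16361
Total = 0.26496

0.265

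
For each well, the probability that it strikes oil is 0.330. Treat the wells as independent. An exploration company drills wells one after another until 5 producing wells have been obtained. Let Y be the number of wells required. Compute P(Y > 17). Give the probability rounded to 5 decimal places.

Needing more than 17 wells ⇔ fewer than 5 successes in the first 17. With X ~ Binomial(17, 0.33), P(Y > 17) = P(X ≤ 4).
  k=0: C(17,0)·0.33^0·0.67^17 = 0.0011048
  k=1: C(17,1)·0.33^1·0.67^16 = 0.0092504
  k=2: C(17,2)·0.33^2·0.67^15 = 0.0364493
  k=3: C(17,3)·0.33^3·0.67^14 = 0.0897631
  k=4: C(17,4)·0.33^4·0.67^13 = 0.1547409
P(X ≤ 4) = 0.2913085

0.29131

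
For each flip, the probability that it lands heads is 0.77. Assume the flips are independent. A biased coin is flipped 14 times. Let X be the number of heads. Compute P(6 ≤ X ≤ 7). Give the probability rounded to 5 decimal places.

0.02365

X ~ Binomial(14, 0.77); P(6 ≤ X ≤ 7) = Σ C(14,k) p^k (1−p)^(14−k) over k:
  k=6: C(14,6)·0.77^6·0.23^8 = 0.0049014
  k=7: C(14,7)·0.77^7·0.23^7 = 0.0187533
Total = 0.0236547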